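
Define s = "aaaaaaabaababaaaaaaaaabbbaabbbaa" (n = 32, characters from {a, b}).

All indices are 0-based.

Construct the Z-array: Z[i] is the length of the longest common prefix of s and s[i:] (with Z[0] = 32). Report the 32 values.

[32, 6, 5, 4, 3, 2, 1, 0, 2, 1, 0, 1, 0, 7, 7, 8, 6, 5, 4, 3, 2, 1, 0, 0, 0, 2, 1, 0, 0, 0, 2, 1]

Z[0]=32
i=1: outside box; Z[1]=6 grow→box=[1,7)
i=2: min(r-i=5, Z[1]=6)=5; Z[2]=5
i=3: min(r-i=4, Z[2]=5)=4; Z[3]=4
i=4: min(r-i=3, Z[3]=4)=3; Z[4]=3
i=5: min(r-i=2, Z[4]=3)=2; Z[5]=2
i=6: min(r-i=1, Z[5]=2)=1; Z[6]=1
i=7: outside box; Z[7]=0
i=8: outside box; Z[8]=2 grow→box=[8,10)
i=9: min(r-i=1, Z[1]=6)=1; Z[9]=1
i=10: outside box; Z[10]=0
i=11: outside box; Z[11]=1 grow→box=[11,12)
i=12: outside box; Z[12]=0
i=13: outside box; Z[13]=7 grow→box=[13,20)
i=14: min(r-i=6, Z[1]=6)=6; Z[14]=7 grow→box=[14,21)
i=15: min(r-i=6, Z[1]=6)=6; Z[15]=8 grow→box=[15,23)
i=16: min(r-i=7, Z[1]=6)=6; Z[16]=6
i=17: min(r-i=6, Z[2]=5)=5; Z[17]=5
i=18: min(r-i=5, Z[3]=4)=4; Z[18]=4
i=19: min(r-i=4, Z[4]=3)=3; Z[19]=3
i=20: min(r-i=3, Z[5]=2)=2; Z[20]=2
i=21: min(r-i=2, Z[6]=1)=1; Z[21]=1
i=22: min(r-i=1, Z[7]=0)=0; Z[22]=0
i=23: outside box; Z[23]=0
i=24: outside box; Z[24]=0
i=25: outside box; Z[25]=2 grow→box=[25,27)
i=26: min(r-i=1, Z[1]=6)=1; Z[26]=1
i=27: outside box; Z[27]=0
i=28: outside box; Z[28]=0
i=29: outside box; Z[29]=0
i=30: outside box; Z[30]=2 grow→box=[30,32)
i=31: min(r-i=1, Z[1]=6)=1; Z[31]=1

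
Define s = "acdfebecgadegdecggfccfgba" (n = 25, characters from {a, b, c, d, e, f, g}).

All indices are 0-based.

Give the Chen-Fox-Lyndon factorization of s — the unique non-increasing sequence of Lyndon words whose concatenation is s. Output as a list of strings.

emit factor 1: 'acdfebecgadegdecggfccfgb' (i=0, period=24)
emit factor 2: 'a' (i=24, period=1)

["acdfebecgadegdecggfccfgb", "a"]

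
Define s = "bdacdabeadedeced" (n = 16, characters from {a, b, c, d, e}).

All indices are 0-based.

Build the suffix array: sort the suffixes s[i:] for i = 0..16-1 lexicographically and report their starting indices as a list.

rank→(start, suffix):
  0 → (5, 'abeadedeced')
  1 → (2, 'acdabeadedeced')
  2 → (8, 'adedeced')
  3 → (0, 'bdacdabeadedeced')
  4 → (6, 'beadedeced')
  5 → (3, 'cdabeadedeced')
  6 → (13, 'ced')
  7 → (15, 'd')
  8 → (4, 'dabeadedeced')
  9 → (1, 'dacdabeadedeced')
  10 → (11, 'deced')
  11 → (9, 'dedeced')
  12 → (7, 'eadedeced')
  13 → (12, 'eced')
  14 → (14, 'ed')
  15 → (10, 'edeced')

[5, 2, 8, 0, 6, 3, 13, 15, 4, 1, 11, 9, 7, 12, 14, 10]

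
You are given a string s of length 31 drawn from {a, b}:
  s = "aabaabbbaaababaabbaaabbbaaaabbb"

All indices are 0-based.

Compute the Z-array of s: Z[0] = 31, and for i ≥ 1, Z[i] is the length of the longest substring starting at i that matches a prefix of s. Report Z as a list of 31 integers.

Z[0]=31
i=1: i≥r, start 0; Z[1]=1 scan→box=[1,2)
i=2: i≥r, start 0; Z[2]=0
i=3: i≥r, start 0; Z[3]=3 scan→box=[3,6)
i=4: min(r-i=2, Z[1]=1)=1; Z[4]=1
i=5: min(r-i=1, Z[2]=0)=0; Z[5]=0
i=6: i≥r, start 0; Z[6]=0
i=7: i≥r, start 0; Z[7]=0
i=8: i≥r, start 0; Z[8]=2 scan→box=[8,10)
i=9: min(r-i=1, Z[1]=1)=1; Z[9]=4 scan→box=[9,13)
i=10: min(r-i=3, Z[1]=1)=1; Z[10]=1
i=11: min(r-i=2, Z[2]=0)=0; Z[11]=0
i=12: min(r-i=1, Z[3]=3)=1; Z[12]=1
i=13: i≥r, start 0; Z[13]=0
i=14: i≥r, start 0; Z[14]=3 scan→box=[14,17)
i=15: min(r-i=2, Z[1]=1)=1; Z[15]=1
i=16: min(r-i=1, Z[2]=0)=0; Z[16]=0
i=17: i≥r, start 0; Z[17]=0
i=18: i≥r, start 0; Z[18]=2 scan→box=[18,20)
i=19: min(r-i=1, Z[1]=1)=1; Z[19]=3 scan→box=[19,22)
i=20: min(r-i=2, Z[1]=1)=1; Z[20]=1
i=21: min(r-i=1, Z[2]=0)=0; Z[21]=0
i=22: i≥r, start 0; Z[22]=0
i=23: i≥r, start 0; Z[23]=0
i=24: i≥r, start 0; Z[24]=2 scan→box=[24,26)
i=25: min(r-i=1, Z[1]=1)=1; Z[25]=2 scan→box=[25,27)
i=26: min(r-i=1, Z[1]=1)=1; Z[26]=3 scan→box=[26,29)
i=27: min(r-i=2, Z[1]=1)=1; Z[27]=1
i=28: min(r-i=1, Z[2]=0)=0; Z[28]=0
i=29: i≥r, start 0; Z[29]=0
i=30: i≥r, start 0; Z[30]=0

[31, 1, 0, 3, 1, 0, 0, 0, 2, 4, 1, 0, 1, 0, 3, 1, 0, 0, 2, 3, 1, 0, 0, 0, 2, 2, 3, 1, 0, 0, 0]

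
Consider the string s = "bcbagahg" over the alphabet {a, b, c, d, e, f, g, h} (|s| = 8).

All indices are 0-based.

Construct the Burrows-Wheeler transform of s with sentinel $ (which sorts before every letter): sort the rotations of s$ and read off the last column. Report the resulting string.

rank  rotation   last
    0  $bcbagahg  g
    1  agahg$bcb  b
    2  ahg$bcbag  g
    3  bagahg$bc  c
    4  bcbagahg$  $
    5  cbagahg$b  b
    6  g$bcbagah  h
    7  gahg$bcba  a
    8  hg$bcbaga  a

gbgc$bhaa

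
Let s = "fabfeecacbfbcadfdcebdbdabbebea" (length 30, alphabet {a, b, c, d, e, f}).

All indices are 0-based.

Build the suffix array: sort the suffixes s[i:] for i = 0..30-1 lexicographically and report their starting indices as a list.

[29, 23, 1, 7, 13, 24, 11, 21, 19, 27, 25, 9, 2, 6, 12, 8, 17, 22, 20, 16, 14, 28, 18, 26, 5, 4, 0, 10, 15, 3]

rank | idx | suffix
   0 |  29 | a
   1 |  23 | abbebea
   2 |   1 | abfeecacbfbcadfdcebdbdabbebea
   3 |   7 | acbfbcadfdcebdbdabbebea
   4 |  13 | adfdcebdbdabbebea
   5 |  24 | bbebea
   6 |  11 | bcadfdcebdbdabbebea
   7 |  21 | bdabbebea
   8 |  19 | bdbdabbebea
   9 |  27 | bea
  10 |  25 | bebea
  11 |   9 | bfbcadfdcebdbdabbebea
  12 |   2 | bfeecacbfbcadfdcebdbdabbebea
  13 |   6 | cacbfbcadfdcebdbdabbebea
  14 |  12 | cadfdcebdbdabbebea
  15 |   8 | cbfbcadfdcebdbdabbebea
  16 |  17 | cebdbdabbebea
  17 |  22 | dabbebea
  18 |  20 | dbdabbebea
  19 |  16 | dcebdbdabbebea
  20 |  14 | dfdcebdbdabbebea
  21 |  28 | ea
  22 |  18 | ebdbdabbebea
  23 |  26 | ebea
  24 |   5 | ecacbfbcadfdcebdbdabbebea
  25 |   4 | eecacbfbcadfdcebdbdabbebea
  26 |   0 | fabfeecacbfbcadfdcebdbdabbebea
  27 |  10 | fbcadfdcebdbdabbebea
  28 |  15 | fdcebdbdabbebea
  29 |   3 | feecacbfbcadfdcebdbdabbebea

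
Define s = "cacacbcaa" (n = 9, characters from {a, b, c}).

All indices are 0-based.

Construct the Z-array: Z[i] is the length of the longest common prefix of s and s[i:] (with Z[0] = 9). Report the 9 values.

[9, 0, 3, 0, 1, 0, 2, 0, 0]

Z[0]=9
i=1: outside box; Z[1]=0
i=2: outside box; Z[2]=3 grow→box=[2,5)
i=3: min(r-i=2, Z[1]=0)=0; Z[3]=0
i=4: min(r-i=1, Z[2]=3)=1; Z[4]=1
i=5: outside box; Z[5]=0
i=6: outside box; Z[6]=2 grow→box=[6,8)
i=7: min(r-i=1, Z[1]=0)=0; Z[7]=0
i=8: outside box; Z[8]=0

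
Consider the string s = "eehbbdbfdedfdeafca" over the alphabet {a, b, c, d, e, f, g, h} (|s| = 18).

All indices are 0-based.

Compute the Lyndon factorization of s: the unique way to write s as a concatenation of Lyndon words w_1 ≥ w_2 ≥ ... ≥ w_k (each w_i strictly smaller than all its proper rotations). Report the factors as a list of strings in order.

["eeh", "bbdbfdedfde", "afc", "a"]

emit factor 1: 'eeh' (i=0, period=3)
emit factor 2: 'bbdbfdedfde' (i=3, period=11)
emit factor 3: 'afc' (i=14, period=3)
emit factor 4: 'a' (i=17, period=1)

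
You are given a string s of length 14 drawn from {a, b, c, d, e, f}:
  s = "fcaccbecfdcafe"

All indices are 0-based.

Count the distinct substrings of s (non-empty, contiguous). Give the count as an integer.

96

rank→(start, suffix):
  0 → (2, 'accbecfdcafe')
  1 → (11, 'afe')
  2 → (5, 'becfdcafe')
  3 → (1, 'caccbecfdcafe')
  4 → (10, 'cafe')
  5 → (4, 'cbecfdcafe')
  6 → (3, 'ccbecfdcafe')
  7 → (7, 'cfdcafe')
  8 → (9, 'dcafe')
  9 → (13, 'e')
  10 → (6, 'ecfdcafe')
  11 → (0, 'fcaccbecfdcafe')
  12 → (8, 'fdcafe')
  13 → (12, 'fe')

SA = [2, 11, 5, 1, 10, 4, 3, 7, 9, 13, 6, 0, 8, 12]
[i] adj suffixes → lcp
  [1] 2/11 → 1 ('a')
  [2] 11/5 → 0 ('')
  [3] 5/1 → 0 ('')
  [4] 1/10 → 2 ('ca')
  [5] 10/4 → 1 ('c')
  [6] 4/3 → 1 ('c')
  [7] 3/7 → 1 ('c')
  [8] 7/9 → 0 ('')
  [9] 9/13 → 0 ('')
  [10] 13/6 → 1 ('e')
  [11] 6/0 → 0 ('')
  [12] 0/8 → 1 ('f')
  [13] 8/12 → 1 ('f')

n(n+1)/2 = 14·15/2 = 105
Σ LCP = 0 + 1 + 0 + 0 + 2 + 1 + 1 + 1 + 0 + 0 + 1 + 0 + 1 + 1 = 9
distinct = 105 − 9 = 96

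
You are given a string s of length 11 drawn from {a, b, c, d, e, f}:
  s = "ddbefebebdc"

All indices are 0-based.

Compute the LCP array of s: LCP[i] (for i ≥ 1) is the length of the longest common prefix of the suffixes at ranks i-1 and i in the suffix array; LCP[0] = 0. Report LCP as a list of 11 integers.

rank | idx | suffix
   0 |   8 | bdc
   1 |   6 | bebdc
   2 |   2 | befebebdc
   3 |  10 | c
   4 |   1 | dbefebebdc
   5 |   9 | dc
   6 |   0 | ddbefebebdc
   7 |   7 | ebdc
   8 |   5 | ebebdc
   9 |   3 | efebebdc
  10 |   4 | febebdc

SA = [8, 6, 2, 10, 1, 9, 0, 7, 5, 3, 4]
i: (SA[i-1],SA[i]) lcp shared
  1: (8,6) 1 'b'
  2: (6,2) 2 'be'
  3: (2,10) 0 ''
  4: (10,1) 0 ''
  5: (1,9) 1 'd'
  6: (9,0) 1 'd'
  7: (0,7) 0 ''
  8: (7,5) 2 'eb'
  9: (5,3) 1 'e'
  10: (3,4) 0 ''

[0, 1, 2, 0, 0, 1, 1, 0, 2, 1, 0]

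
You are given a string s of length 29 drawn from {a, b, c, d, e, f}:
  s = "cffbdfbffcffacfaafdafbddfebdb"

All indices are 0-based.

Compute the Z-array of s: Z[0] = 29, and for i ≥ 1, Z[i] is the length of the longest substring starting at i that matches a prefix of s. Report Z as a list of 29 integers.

Z[0]=29
i=1: i≥r, start 0; Z[1]=0
i=2: i≥r, start 0; Z[2]=0
i=3: i≥r, start 0; Z[3]=0
i=4: i≥r, start 0; Z[4]=0
i=5: i≥r, start 0; Z[5]=0
i=6: i≥r, start 0; Z[6]=0
i=7: i≥r, start 0; Z[7]=0
i=8: i≥r, start 0; Z[8]=0
i=9: i≥r, start 0; Z[9]=3 extend→box=[9,12)
i=10: min(r-i=2, Z[1]=0)=0; Z[10]=0
i=11: min(r-i=1, Z[2]=0)=0; Z[11]=0
i=12: i≥r, start 0; Z[12]=0
i=13: i≥r, start 0; Z[13]=2 extend→box=[13,15)
i=14: min(r-i=1, Z[1]=0)=0; Z[14]=0
i=15: i≥r, start 0; Z[15]=0
i=16: i≥r, start 0; Z[16]=0
i=17: i≥r, start 0; Z[17]=0
i=18: i≥r, start 0; Z[18]=0
i=19: i≥r, start 0; Z[19]=0
i=20: i≥r, start 0; Z[20]=0
i=21: i≥r, start 0; Z[21]=0
i=22: i≥r, start 0; Z[22]=0
i=23: i≥r, start 0; Z[23]=0
i=24: i≥r, start 0; Z[24]=0
i=25: i≥r, start 0; Z[25]=0
i=26: i≥r, start 0; Z[26]=0
i=27: i≥r, start 0; Z[27]=0
i=28: i≥r, start 0; Z[28]=0

[29, 0, 0, 0, 0, 0, 0, 0, 0, 3, 0, 0, 0, 2, 0, 0, 0, 0, 0, 0, 0, 0, 0, 0, 0, 0, 0, 0, 0]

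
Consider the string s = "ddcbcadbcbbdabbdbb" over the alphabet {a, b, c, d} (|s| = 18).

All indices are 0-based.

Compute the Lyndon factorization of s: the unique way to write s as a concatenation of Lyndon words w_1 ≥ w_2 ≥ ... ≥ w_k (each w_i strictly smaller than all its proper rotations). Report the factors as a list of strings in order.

["d", "d", "c", "bc", "adbcbbd", "abbdbb"]

emit factor 1: 'd' (i=0, period=1)
emit factor 2: 'd' (i=1, period=1)
emit factor 3: 'c' (i=2, period=1)
emit factor 4: 'bc' (i=3, period=2)
emit factor 5: 'adbcbbd' (i=5, period=7)
emit factor 6: 'abbdbb' (i=12, period=6)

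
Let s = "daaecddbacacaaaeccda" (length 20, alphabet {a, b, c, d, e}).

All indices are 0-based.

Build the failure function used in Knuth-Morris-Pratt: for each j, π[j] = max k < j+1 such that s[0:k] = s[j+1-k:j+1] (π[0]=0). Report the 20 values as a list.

[0, 0, 0, 0, 0, 1, 1, 0, 0, 0, 0, 0, 0, 0, 0, 0, 0, 0, 1, 2]

π[0] = 0
j=1 s[j]='a': π[1]=0 (border '')
j=2 s[j]='a': π[2]=0 (border '')
j=3 s[j]='e': π[3]=0 (border '')
j=4 s[j]='c': π[4]=0 (border '')
j=5 s[j]='d': π[5]=1 (border 'd')
j=6 s[j]='d': k: 1→0; π[6]=1 (border 'd')
j=7 s[j]='b': k: 1→0; π[7]=0 (border '')
j=8 s[j]='a': π[8]=0 (border '')
j=9 s[j]='c': π[9]=0 (border '')
j=10 s[j]='a': π[10]=0 (border '')
j=11 s[j]='c': π[11]=0 (border '')
j=12 s[j]='a': π[12]=0 (border '')
j=13 s[j]='a': π[13]=0 (border '')
j=14 s[j]='a': π[14]=0 (border '')
j=15 s[j]='e': π[15]=0 (border '')
j=16 s[j]='c': π[16]=0 (border '')
j=17 s[j]='c': π[17]=0 (border '')
j=18 s[j]='d': π[18]=1 (border 'd')
j=19 s[j]='a': π[19]=2 (border 'da')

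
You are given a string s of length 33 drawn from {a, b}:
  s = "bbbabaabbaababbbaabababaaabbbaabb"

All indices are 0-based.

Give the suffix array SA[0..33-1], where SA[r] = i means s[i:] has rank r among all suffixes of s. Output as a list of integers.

sorted suffixes:
  #0 SA[0]=23  'aaabbbaabb'
  #1 SA[1]=16  'aabababaaabbbaabb'
  #2 SA[2]=9  'aababbbaabababaaabbbaabb'
  #3 SA[3]=29  'aabb'
  #4 SA[4]=5  'aabbaababbbaabababaaabbbaabb'
  #5 SA[5]=24  'aabbbaabb'
  #6 SA[6]=21  'abaaabbbaabb'
  #7 SA[7]=3  'abaabbaababbbaabababaaabbbaabb'
  #8 SA[8]=19  'ababaaabbbaabb'
  #9 SA[9]=17  'abababaaabbbaabb'
  #10 SA[10]=10  'ababbbaabababaaabbbaabb'
  #11 SA[11]=30  'abb'
  #12 SA[12]=6  'abbaababbbaabababaaabbbaabb'
  #13 SA[13]=12  'abbbaabababaaabbbaabb'
  #14 SA[14]=25  'abbbaabb'
  #15 SA[15]=32  'b'
  #16 SA[16]=22  'baaabbbaabb'
  #17 SA[17]=15  'baabababaaabbbaabb'
  #18 SA[18]=8  'baababbbaabababaaabbbaabb'
  #19 SA[19]=28  'baabb'
  #20 SA[20]=4  'baabbaababbbaabababaaabbbaabb'
  #21 SA[21]=20  'babaaabbbaabb'
  #22 SA[22]=2  'babaabbaababbbaabababaaabbbaabb'
  #23 SA[23]=18  'bababaaabbbaabb'
  #24 SA[24]=11  'babbbaabababaaabbbaabb'
  #25 SA[25]=31  'bb'
  #26 SA[26]=14  'bbaabababaaabbbaabb'
  #27 SA[27]=7  'bbaababbbaabababaaabbbaabb'
  #28 SA[28]=27  'bbaabb'
  #29 SA[29]=1  'bbabaabbaababbbaabababaaabbbaabb'
  #30 SA[30]=13  'bbbaabababaaabbbaabb'
  #31 SA[31]=26  'bbbaabb'
  #32 SA[32]=0  'bbbabaabbaababbbaabababaaabbbaabb'

[23, 16, 9, 29, 5, 24, 21, 3, 19, 17, 10, 30, 6, 12, 25, 32, 22, 15, 8, 28, 4, 20, 2, 18, 11, 31, 14, 7, 27, 1, 13, 26, 0]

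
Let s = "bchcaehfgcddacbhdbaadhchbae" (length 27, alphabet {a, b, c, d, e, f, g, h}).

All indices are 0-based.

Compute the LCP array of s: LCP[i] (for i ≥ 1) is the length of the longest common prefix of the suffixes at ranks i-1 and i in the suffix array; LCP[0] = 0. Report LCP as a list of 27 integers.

sorted suffixes:
  #0 SA[0]=18  'aadhchbae'
  #1 SA[1]=12  'acbhdbaadhchbae'
  #2 SA[2]=19  'adhchbae'
  #3 SA[3]=25  'ae'
  #4 SA[4]=4  'aehfgcddacbhdbaadhchbae'
  #5 SA[5]=17  'baadhchbae'
  #6 SA[6]=24  'bae'
  #7 SA[7]=0  'bchcaehfgcddacbhdbaadhchbae'
  #8 SA[8]=14  'bhdbaadhchbae'
  #9 SA[9]=3  'caehfgcddacbhdbaadhchbae'
  #10 SA[10]=13  'cbhdbaadhchbae'
  #11 SA[11]=9  'cddacbhdbaadhchbae'
  #12 SA[12]=22  'chbae'
  #13 SA[13]=1  'chcaehfgcddacbhdbaadhchbae'
  #14 SA[14]=11  'dacbhdbaadhchbae'
  #15 SA[15]=16  'dbaadhchbae'
  #16 SA[16]=10  'ddacbhdbaadhchbae'
  #17 SA[17]=20  'dhchbae'
  #18 SA[18]=26  'e'
  #19 SA[19]=5  'ehfgcddacbhdbaadhchbae'
  #20 SA[20]=7  'fgcddacbhdbaadhchbae'
  #21 SA[21]=8  'gcddacbhdbaadhchbae'
  #22 SA[22]=23  'hbae'
  #23 SA[23]=2  'hcaehfgcddacbhdbaadhchbae'
  #24 SA[24]=21  'hchbae'
  #25 SA[25]=15  'hdbaadhchbae'
  #26 SA[26]=6  'hfgcddacbhdbaadhchbae'

SA = [18, 12, 19, 25, 4, 17, 24, 0, 14, 3, 13, 9, 22, 1, 11, 16, 10, 20, 26, 5, 7, 8, 23, 2, 21, 15, 6]
[i] adj suffixes → lcp
  [1] 18/12 → 1 ('a')
  [2] 12/19 → 1 ('a')
  [3] 19/25 → 1 ('a')
  [4] 25/4 → 2 ('ae')
  [5] 4/17 → 0 ('')
  [6] 17/24 → 2 ('ba')
  [7] 24/0 → 1 ('b')
  [8] 0/14 → 1 ('b')
  [9] 14/3 → 0 ('')
  [10] 3/13 → 1 ('c')
  [11] 13/9 → 1 ('c')
  [12] 9/22 → 1 ('c')
  [13] 22/1 → 2 ('ch')
  [14] 1/11 → 0 ('')
  [15] 11/16 → 1 ('d')
  [16] 16/10 → 1 ('d')
  [17] 10/20 → 1 ('d')
  [18] 20/26 → 0 ('')
  [19] 26/5 → 1 ('e')
  [20] 5/7 → 0 ('')
  [21] 7/8 → 0 ('')
  [22] 8/23 → 0 ('')
  [23] 23/2 → 1 ('h')
  [24] 2/21 → 2 ('hc')
  [25] 21/15 → 1 ('h')
  [26] 15/6 → 1 ('h')

[0, 1, 1, 1, 2, 0, 2, 1, 1, 0, 1, 1, 1, 2, 0, 1, 1, 1, 0, 1, 0, 0, 0, 1, 2, 1, 1]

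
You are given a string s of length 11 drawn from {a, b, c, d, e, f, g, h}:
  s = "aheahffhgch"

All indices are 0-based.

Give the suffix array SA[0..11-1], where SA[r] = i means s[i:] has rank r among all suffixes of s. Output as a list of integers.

[0, 3, 9, 2, 5, 6, 8, 10, 1, 4, 7]

rank→(start, suffix):
  0 → (0, 'aheahffhgch')
  1 → (3, 'ahffhgch')
  2 → (9, 'ch')
  3 → (2, 'eahffhgch')
  4 → (5, 'ffhgch')
  5 → (6, 'fhgch')
  6 → (8, 'gch')
  7 → (10, 'h')
  8 → (1, 'heahffhgch')
  9 → (4, 'hffhgch')
  10 → (7, 'hgch')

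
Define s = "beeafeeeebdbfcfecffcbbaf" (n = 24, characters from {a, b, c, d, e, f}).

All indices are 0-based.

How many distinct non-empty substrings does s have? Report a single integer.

274

rank→(start, suffix):
  0 → (22, 'af')
  1 → (3, 'afeeeebdbfcfecffcbbaf')
  2 → (21, 'baf')
  3 → (20, 'bbaf')
  4 → (9, 'bdbfcfecffcbbaf')
  5 → (0, 'beeafeeeebdbfcfecffcbbaf')
  6 → (11, 'bfcfecffcbbaf')
  7 → (19, 'cbbaf')
  8 → (13, 'cfecffcbbaf')
  9 → (16, 'cffcbbaf')
  10 → (10, 'dbfcfecffcbbaf')
  11 → (2, 'eafeeeebdbfcfecffcbbaf')
  12 → (8, 'ebdbfcfecffcbbaf')
  13 → (15, 'ecffcbbaf')
  14 → (1, 'eeafeeeebdbfcfecffcbbaf')
  15 → (7, 'eebdbfcfecffcbbaf')
  16 → (6, 'eeebdbfcfecffcbbaf')
  17 → (5, 'eeeebdbfcfecffcbbaf')
  18 → (23, 'f')
  19 → (18, 'fcbbaf')
  20 → (12, 'fcfecffcbbaf')
  21 → (14, 'fecffcbbaf')
  22 → (4, 'feeeebdbfcfecffcbbaf')
  23 → (17, 'ffcbbaf')

SA = [22, 3, 21, 20, 9, 0, 11, 19, 13, 16, 10, 2, 8, 15, 1, 7, 6, 5, 23, 18, 12, 14, 4, 17]
i: (SA[i-1],SA[i]) lcp shared
  1: (22,3) 2 'af'
  2: (3,21) 0 ''
  3: (21,20) 1 'b'
  4: (20,9) 1 'b'
  5: (9,0) 1 'b'
  6: (0,11) 1 'b'
  7: (11,19) 0 ''
  8: (19,13) 1 'c'
  9: (13,16) 2 'cf'
  10: (16,10) 0 ''
  11: (10,2) 0 ''
  12: (2,8) 1 'e'
  13: (8,15) 1 'e'
  14: (15,1) 1 'e'
  15: (1,7) 2 'ee'
  16: (7,6) 2 'ee'
  17: (6,5) 3 'eee'
  18: (5,23) 0 ''
  19: (23,18) 1 'f'
  20: (18,12) 2 'fc'
  21: (12,14) 1 'f'
  22: (14,4) 2 'fe'
  23: (4,17) 1 'f'

n(n+1)/2 = 24·25/2 = 300
Σ LCP = 0 + 2 + 0 + 1 + 1 + 1 + 1 + 0 + 1 + 2 + 0 + 0 + 1 + 1 + 1 + 2 + 2 + 3 + 0 + 1 + 2 + 1 + 2 + 1 = 26
distinct = 300 − 26 = 274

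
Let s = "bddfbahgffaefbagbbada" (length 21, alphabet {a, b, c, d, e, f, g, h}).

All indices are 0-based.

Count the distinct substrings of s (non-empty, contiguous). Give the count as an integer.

rank→(start, suffix):
  0 → (20, 'a')
  1 → (18, 'ada')
  2 → (10, 'aefbagbbada')
  3 → (14, 'agbbada')
  4 → (5, 'ahgffaefbagbbada')
  5 → (17, 'bada')
  6 → (13, 'bagbbada')
  7 → (4, 'bahgffaefbagbbada')
  8 → (16, 'bbada')
  9 → (0, 'bddfbahgffaefbagbbada')
  10 → (19, 'da')
  11 → (1, 'ddfbahgffaefbagbbada')
  12 → (2, 'dfbahgffaefbagbbada')
  13 → (11, 'efbagbbada')
  14 → (9, 'faefbagbbada')
  15 → (12, 'fbagbbada')
  16 → (3, 'fbahgffaefbagbbada')
  17 → (8, 'ffaefbagbbada')
  18 → (15, 'gbbada')
  19 → (7, 'gffaefbagbbada')
  20 → (6, 'hgffaefbagbbada')

SA = [20, 18, 10, 14, 5, 17, 13, 4, 16, 0, 19, 1, 2, 11, 9, 12, 3, 8, 15, 7, 6]
i: (SA[i-1],SA[i]) lcp shared
  1: (20,18) 1 'a'
  2: (18,10) 1 'a'
  3: (10,14) 1 'a'
  4: (14,5) 1 'a'
  5: (5,17) 0 ''
  6: (17,13) 2 'ba'
  7: (13,4) 2 'ba'
  8: (4,16) 1 'b'
  9: (16,0) 1 'b'
  10: (0,19) 0 ''
  11: (19,1) 1 'd'
  12: (1,2) 1 'd'
  13: (2,11) 0 ''
  14: (11,9) 0 ''
  15: (9,12) 1 'f'
  16: (12,3) 3 'fba'
  17: (3,8) 1 'f'
  18: (8,15) 0 ''
  19: (15,7) 1 'g'
  20: (7,6) 0 ''

n(n+1)/2 = 21·22/2 = 231
Σ LCP = 0 + 1 + 1 + 1 + 1 + 0 + 2 + 2 + 1 + 1 + 0 + 1 + 1 + 0 + 0 + 1 + 3 + 1 + 0 + 1 + 0 = 18
distinct = 231 − 18 = 213

213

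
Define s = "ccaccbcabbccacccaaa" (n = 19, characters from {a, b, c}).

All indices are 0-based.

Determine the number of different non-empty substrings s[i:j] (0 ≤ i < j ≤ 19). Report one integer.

rank→(start, suffix):
  0 → (18, 'a')
  1 → (17, 'aa')
  2 → (16, 'aaa')
  3 → (7, 'abbccacccaaa')
  4 → (2, 'accbcabbccacccaaa')
  5 → (12, 'acccaaa')
  6 → (8, 'bbccacccaaa')
  7 → (5, 'bcabbccacccaaa')
  8 → (9, 'bccacccaaa')
  9 → (15, 'caaa')
  10 → (6, 'cabbccacccaaa')
  11 → (1, 'caccbcabbccacccaaa')
  12 → (11, 'cacccaaa')
  13 → (4, 'cbcabbccacccaaa')
  14 → (14, 'ccaaa')
  15 → (0, 'ccaccbcabbccacccaaa')
  16 → (10, 'ccacccaaa')
  17 → (3, 'ccbcabbccacccaaa')
  18 → (13, 'cccaaa')

SA = [18, 17, 16, 7, 2, 12, 8, 5, 9, 15, 6, 1, 11, 4, 14, 0, 10, 3, 13]
[i] adj suffixes → lcp
  [1] 18/17 → 1 ('a')
  [2] 17/16 → 2 ('aa')
  [3] 16/7 → 1 ('a')
  [4] 7/2 → 1 ('a')
  [5] 2/12 → 3 ('acc')
  [6] 12/8 → 0 ('')
  [7] 8/5 → 1 ('b')
  [8] 5/9 → 2 ('bc')
  [9] 9/15 → 0 ('')
  [10] 15/6 → 2 ('ca')
  [11] 6/1 → 2 ('ca')
  [12] 1/11 → 4 ('cacc')
  [13] 11/4 → 1 ('c')
  [14] 4/14 → 1 ('c')
  [15] 14/0 → 3 ('cca')
  [16] 0/10 → 5 ('ccacc')
  [17] 10/3 → 2 ('cc')
  [18] 3/13 → 2 ('cc')

n(n+1)/2 = 19·20/2 = 190
Σ LCP = 0 + 1 + 2 + 1 + 1 + 3 + 0 + 1 + 2 + 0 + 2 + 2 + 4 + 1 + 1 + 3 + 5 + 2 + 2 = 33
distinct = 190 − 33 = 157

157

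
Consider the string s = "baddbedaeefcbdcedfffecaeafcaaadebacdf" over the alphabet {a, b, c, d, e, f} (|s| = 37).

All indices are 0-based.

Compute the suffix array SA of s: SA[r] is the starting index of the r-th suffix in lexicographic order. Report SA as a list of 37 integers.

sorted suffixes:
  #0 SA[0]=27  'aaadebacdf'
  #1 SA[1]=28  'aadebacdf'
  #2 SA[2]=33  'acdf'
  #3 SA[3]=1  'addbedaeefcbdcedfffecaeafcaaadebacdf'
  #4 SA[4]=29  'adebacdf'
  #5 SA[5]=22  'aeafcaaadebacdf'
  #6 SA[6]=7  'aeefcbdcedfffecaeafcaaadebacdf'
  #7 SA[7]=24  'afcaaadebacdf'
  #8 SA[8]=32  'bacdf'
  #9 SA[9]=0  'baddbedaeefcbdcedfffecaeafcaaadebacdf'
  #10 SA[10]=12  'bdcedfffecaeafcaaadebacdf'
  #11 SA[11]=4  'bedaeefcbdcedfffecaeafcaaadebacdf'
  #12 SA[12]=26  'caaadebacdf'
  #13 SA[13]=21  'caeafcaaadebacdf'
  #14 SA[14]=11  'cbdcedfffecaeafcaaadebacdf'
  #15 SA[15]=34  'cdf'
  #16 SA[16]=14  'cedfffecaeafcaaadebacdf'
  #17 SA[17]=6  'daeefcbdcedfffecaeafcaaadebacdf'
  #18 SA[18]=3  'dbedaeefcbdcedfffecaeafcaaadebacdf'
  #19 SA[19]=13  'dcedfffecaeafcaaadebacdf'
  #20 SA[20]=2  'ddbedaeefcbdcedfffecaeafcaaadebacdf'
  #21 SA[21]=30  'debacdf'
  #22 SA[22]=35  'df'
  #23 SA[23]=16  'dfffecaeafcaaadebacdf'
  #24 SA[24]=23  'eafcaaadebacdf'
  #25 SA[25]=31  'ebacdf'
  #26 SA[26]=20  'ecaeafcaaadebacdf'
  #27 SA[27]=5  'edaeefcbdcedfffecaeafcaaadebacdf'
  #28 SA[28]=15  'edfffecaeafcaaadebacdf'
  #29 SA[29]=8  'eefcbdcedfffecaeafcaaadebacdf'
  #30 SA[30]=9  'efcbdcedfffecaeafcaaadebacdf'
  #31 SA[31]=36  'f'
  #32 SA[32]=25  'fcaaadebacdf'
  #33 SA[33]=10  'fcbdcedfffecaeafcaaadebacdf'
  #34 SA[34]=19  'fecaeafcaaadebacdf'
  #35 SA[35]=18  'ffecaeafcaaadebacdf'
  #36 SA[36]=17  'fffecaeafcaaadebacdf'

[27, 28, 33, 1, 29, 22, 7, 24, 32, 0, 12, 4, 26, 21, 11, 34, 14, 6, 3, 13, 2, 30, 35, 16, 23, 31, 20, 5, 15, 8, 9, 36, 25, 10, 19, 18, 17]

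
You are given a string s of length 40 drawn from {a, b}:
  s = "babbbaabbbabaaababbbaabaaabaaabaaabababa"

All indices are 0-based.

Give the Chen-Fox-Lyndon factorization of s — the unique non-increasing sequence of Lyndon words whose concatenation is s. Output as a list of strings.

emit factor 1: 'b' (i=0, period=1)
emit factor 2: 'abbb' (i=1, period=4)
emit factor 3: 'aabbbab' (i=5, period=7)
emit factor 4: 'aaababbbaab' (i=12, period=11)
emit factor 5: 'aaabaaabaaababab' (i=23, period=16)
emit factor 6: 'a' (i=39, period=1)

["b", "abbb", "aabbbab", "aaababbbaab", "aaabaaabaaababab", "a"]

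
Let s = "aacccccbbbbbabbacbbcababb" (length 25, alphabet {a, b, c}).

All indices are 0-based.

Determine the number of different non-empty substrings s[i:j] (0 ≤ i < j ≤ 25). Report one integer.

277

rank | idx | suffix
   0 |   0 | aacccccbbbbbabbacbbcababb
   1 |  20 | ababb
   2 |  22 | abb
   3 |  12 | abbacbbcababb
   4 |  15 | acbbcababb
   5 |   1 | acccccbbbbbabbacbbcababb
   6 |  24 | b
   7 |  21 | babb
   8 |  11 | babbacbbcababb
   9 |  14 | bacbbcababb
  10 |  23 | bb
  11 |  10 | bbabbacbbcababb
  12 |  13 | bbacbbcababb
  13 |   9 | bbbabbacbbcababb
  14 |   8 | bbbbabbacbbcababb
  15 |   7 | bbbbbabbacbbcababb
  16 |  17 | bbcababb
  17 |  18 | bcababb
  18 |  19 | cababb
  19 |   6 | cbbbbbabbacbbcababb
  20 |  16 | cbbcababb
  21 |   5 | ccbbbbbabbacbbcababb
  22 |   4 | cccbbbbbabbacbbcababb
  23 |   3 | ccccbbbbbabbacbbcababb
  24 |   2 | cccccbbbbbabbacbbcababb

SA = [0, 20, 22, 12, 15, 1, 24, 21, 11, 14, 23, 10, 13, 9, 8, 7, 17, 18, 19, 6, 16, 5, 4, 3, 2]
[i] adj suffixes → lcp
  [1] 0/20 → 1 ('a')
  [2] 20/22 → 2 ('ab')
  [3] 22/12 → 3 ('abb')
  [4] 12/15 → 1 ('a')
  [5] 15/1 → 2 ('ac')
  [6] 1/24 → 0 ('')
  [7] 24/21 → 1 ('b')
  [8] 21/11 → 4 ('babb')
  [9] 11/14 → 2 ('ba')
  [10] 14/23 → 1 ('b')
  [11] 23/10 → 2 ('bb')
  [12] 10/13 → 3 ('bba')
  [13] 13/9 → 2 ('bb')
  [14] 9/8 → 3 ('bbb')
  [15] 8/7 → 4 ('bbbb')
  [16] 7/17 → 2 ('bb')
  [17] 17/18 → 1 ('b')
  [18] 18/19 → 0 ('')
  [19] 19/6 → 1 ('c')
  [20] 6/16 → 3 ('cbb')
  [21] 16/5 → 1 ('c')
  [22] 5/4 → 2 ('cc')
  [23] 4/3 → 3 ('ccc')
  [24] 3/2 → 4 ('cccc')

n(n+1)/2 = 25·26/2 = 325
Σ LCP = 0 + 1 + 2 + 3 + 1 + 2 + 0 + 1 + 4 + 2 + 1 + 2 + 3 + 2 + 3 + 4 + 2 + 1 + 0 + 1 + 3 + 1 + 2 + 3 + 4 = 48
distinct = 325 − 48 = 277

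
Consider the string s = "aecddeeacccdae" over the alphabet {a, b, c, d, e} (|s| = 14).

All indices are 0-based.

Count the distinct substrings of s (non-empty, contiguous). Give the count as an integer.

92

sorted suffixes:
  #0 SA[0]=7  'acccdae'
  #1 SA[1]=12  'ae'
  #2 SA[2]=0  'aecddeeacccdae'
  #3 SA[3]=8  'cccdae'
  #4 SA[4]=9  'ccdae'
  #5 SA[5]=10  'cdae'
  #6 SA[6]=2  'cddeeacccdae'
  #7 SA[7]=11  'dae'
  #8 SA[8]=3  'ddeeacccdae'
  #9 SA[9]=4  'deeacccdae'
  #10 SA[10]=13  'e'
  #11 SA[11]=6  'eacccdae'
  #12 SA[12]=1  'ecddeeacccdae'
  #13 SA[13]=5  'eeacccdae'

SA = [7, 12, 0, 8, 9, 10, 2, 11, 3, 4, 13, 6, 1, 5]
i: (SA[i-1],SA[i]) lcp shared
  1: (7,12) 1 'a'
  2: (12,0) 2 'ae'
  3: (0,8) 0 ''
  4: (8,9) 2 'cc'
  5: (9,10) 1 'c'
  6: (10,2) 2 'cd'
  7: (2,11) 0 ''
  8: (11,3) 1 'd'
  9: (3,4) 1 'd'
  10: (4,13) 0 ''
  11: (13,6) 1 'e'
  12: (6,1) 1 'e'
  13: (1,5) 1 'e'

n(n+1)/2 = 14·15/2 = 105
Σ LCP = 0 + 1 + 2 + 0 + 2 + 1 + 2 + 0 + 1 + 1 + 0 + 1 + 1 + 1 = 13
distinct = 105 − 13 = 92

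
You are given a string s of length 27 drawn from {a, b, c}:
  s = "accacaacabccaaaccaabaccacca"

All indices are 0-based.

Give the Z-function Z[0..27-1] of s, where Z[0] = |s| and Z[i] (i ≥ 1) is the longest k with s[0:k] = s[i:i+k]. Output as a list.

[27, 0, 0, 2, 0, 1, 2, 0, 1, 0, 0, 0, 1, 1, 4, 0, 0, 1, 1, 0, 5, 0, 0, 4, 0, 0, 1]

Z[0]=27
i=1: fresh scan; Z[1]=0
i=2: fresh scan; Z[2]=0
i=3: fresh scan; Z[3]=2 scan→box=[3,5)
i=4: min(r-i=1, Z[1]=0)=0; Z[4]=0
i=5: fresh scan; Z[5]=1 scan→box=[5,6)
i=6: fresh scan; Z[6]=2 scan→box=[6,8)
i=7: min(r-i=1, Z[1]=0)=0; Z[7]=0
i=8: fresh scan; Z[8]=1 scan→box=[8,9)
i=9: fresh scan; Z[9]=0
i=10: fresh scan; Z[10]=0
i=11: fresh scan; Z[11]=0
i=12: fresh scan; Z[12]=1 scan→box=[12,13)
i=13: fresh scan; Z[13]=1 scan→box=[13,14)
i=14: fresh scan; Z[14]=4 scan→box=[14,18)
i=15: min(r-i=3, Z[1]=0)=0; Z[15]=0
i=16: min(r-i=2, Z[2]=0)=0; Z[16]=0
i=17: min(r-i=1, Z[3]=2)=1; Z[17]=1
i=18: fresh scan; Z[18]=1 scan→box=[18,19)
i=19: fresh scan; Z[19]=0
i=20: fresh scan; Z[20]=5 scan→box=[20,25)
i=21: min(r-i=4, Z[1]=0)=0; Z[21]=0
i=22: min(r-i=3, Z[2]=0)=0; Z[22]=0
i=23: min(r-i=2, Z[3]=2)=2; Z[23]=4 scan→box=[23,27)
i=24: min(r-i=3, Z[1]=0)=0; Z[24]=0
i=25: min(r-i=2, Z[2]=0)=0; Z[25]=0
i=26: min(r-i=1, Z[3]=2)=1; Z[26]=1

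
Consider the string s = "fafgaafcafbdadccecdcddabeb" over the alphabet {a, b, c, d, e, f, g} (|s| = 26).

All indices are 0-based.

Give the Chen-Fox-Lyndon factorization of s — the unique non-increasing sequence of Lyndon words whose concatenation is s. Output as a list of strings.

emit factor 1: 'f' (i=0, period=1)
emit factor 2: 'afg' (i=1, period=3)
emit factor 3: 'aafcafbdadccecdcddabeb' (i=4, period=22)

["f", "afg", "aafcafbdadccecdcddabeb"]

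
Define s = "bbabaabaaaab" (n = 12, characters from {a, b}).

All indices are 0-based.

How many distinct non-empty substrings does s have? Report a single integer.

56

rank→(start, suffix):
  0 → (7, 'aaaab')
  1 → (8, 'aaab')
  2 → (9, 'aab')
  3 → (4, 'aabaaaab')
  4 → (10, 'ab')
  5 → (5, 'abaaaab')
  6 → (2, 'abaabaaaab')
  7 → (11, 'b')
  8 → (6, 'baaaab')
  9 → (3, 'baabaaaab')
  10 → (1, 'babaabaaaab')
  11 → (0, 'bbabaabaaaab')

SA = [7, 8, 9, 4, 10, 5, 2, 11, 6, 3, 1, 0]
[i] adj suffixes → lcp
  [1] 7/8 → 3 ('aaa')
  [2] 8/9 → 2 ('aa')
  [3] 9/4 → 3 ('aab')
  [4] 4/10 → 1 ('a')
  [5] 10/5 → 2 ('ab')
  [6] 5/2 → 4 ('abaa')
  [7] 2/11 → 0 ('')
  [8] 11/6 → 1 ('b')
  [9] 6/3 → 3 ('baa')
  [10] 3/1 → 2 ('ba')
  [11] 1/0 → 1 ('b')

n(n+1)/2 = 12·13/2 = 78
Σ LCP = 0 + 3 + 2 + 3 + 1 + 2 + 4 + 0 + 1 + 3 + 2 + 1 = 22
distinct = 78 − 22 = 56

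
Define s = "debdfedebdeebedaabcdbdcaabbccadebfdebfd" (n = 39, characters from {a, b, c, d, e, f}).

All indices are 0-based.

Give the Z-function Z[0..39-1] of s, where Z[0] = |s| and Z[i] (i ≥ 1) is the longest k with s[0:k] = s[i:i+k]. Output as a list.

[39, 0, 0, 1, 0, 0, 4, 0, 0, 2, 0, 0, 0, 0, 1, 0, 0, 0, 0, 1, 0, 1, 0, 0, 0, 0, 0, 0, 0, 0, 3, 0, 0, 0, 3, 0, 0, 0, 1]

Z[0]=39
i=1: outside box; Z[1]=0
i=2: outside box; Z[2]=0
i=3: outside box; Z[3]=1 scan→box=[3,4)
i=4: outside box; Z[4]=0
i=5: outside box; Z[5]=0
i=6: outside box; Z[6]=4 scan→box=[6,10)
i=7: min(r-i=3, Z[1]=0)=0; Z[7]=0
i=8: min(r-i=2, Z[2]=0)=0; Z[8]=0
i=9: min(r-i=1, Z[3]=1)=1; Z[9]=2 scan→box=[9,11)
i=10: min(r-i=1, Z[1]=0)=0; Z[10]=0
i=11: outside box; Z[11]=0
i=12: outside box; Z[12]=0
i=13: outside box; Z[13]=0
i=14: outside box; Z[14]=1 scan→box=[14,15)
i=15: outside box; Z[15]=0
i=16: outside box; Z[16]=0
i=17: outside box; Z[17]=0
i=18: outside box; Z[18]=0
i=19: outside box; Z[19]=1 scan→box=[19,20)
i=20: outside box; Z[20]=0
i=21: outside box; Z[21]=1 scan→box=[21,22)
i=22: outside box; Z[22]=0
i=23: outside box; Z[23]=0
i=24: outside box; Z[24]=0
i=25: outside box; Z[25]=0
i=26: outside box; Z[26]=0
i=27: outside box; Z[27]=0
i=28: outside box; Z[28]=0
i=29: outside box; Z[29]=0
i=30: outside box; Z[30]=3 scan→box=[30,33)
i=31: min(r-i=2, Z[1]=0)=0; Z[31]=0
i=32: min(r-i=1, Z[2]=0)=0; Z[32]=0
i=33: outside box; Z[33]=0
i=34: outside box; Z[34]=3 scan→box=[34,37)
i=35: min(r-i=2, Z[1]=0)=0; Z[35]=0
i=36: min(r-i=1, Z[2]=0)=0; Z[36]=0
i=37: outside box; Z[37]=0
i=38: outside box; Z[38]=1 scan→box=[38,39)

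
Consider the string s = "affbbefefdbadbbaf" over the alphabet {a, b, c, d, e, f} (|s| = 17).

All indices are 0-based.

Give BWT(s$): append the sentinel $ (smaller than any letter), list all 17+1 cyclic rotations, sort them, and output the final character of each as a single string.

fbb$dbdfbfafbafeea

rank  rotation            last
    0  $affbbefefdbadbbaf  f
    1  adbbaf$affbbefefdb  b
    2  af$affbbefefdbadbb  b
    3  affbbefefdbadbbaf$  $
    4  badbbaf$affbbefefd  d
    5  baf$affbbefefdbadb  b
    6  bbaf$affbbefefdbad  d
    7  bbefefdbadbbaf$aff  f
    8  befefdbadbbaf$affb  b
    9  dbadbbaf$affbbefef  f
   10  dbbaf$affbbefefdba  a
   11  efdbadbbaf$affbbef  f
   12  efefdbadbbaf$affbb  b
   13  f$affbbefefdbadbba  a
   14  fbbefefdbadbbaf$af  f
   15  fdbadbbaf$affbbefe  e
   16  fefdbadbbaf$affbbe  e
   17  ffbbefefdbadbbaf$a  a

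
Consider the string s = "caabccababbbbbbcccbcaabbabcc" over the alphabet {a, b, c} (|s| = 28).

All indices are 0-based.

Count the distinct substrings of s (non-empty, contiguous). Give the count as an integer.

347

rank→(start, suffix):
  0 → (20, 'aabbabcc')
  1 → (1, 'aabccababbbbbbcccbcaabbabcc')
  2 → (6, 'ababbbbbbcccbcaabbabcc')
  3 → (21, 'abbabcc')
  4 → (8, 'abbbbbbcccbcaabbabcc')
  5 → (24, 'abcc')
  6 → (2, 'abccababbbbbbcccbcaabbabcc')
  7 → (7, 'babbbbbbcccbcaabbabcc')
  8 → (23, 'babcc')
  9 → (22, 'bbabcc')
  10 → (9, 'bbbbbbcccbcaabbabcc')
  11 → (10, 'bbbbbcccbcaabbabcc')
  12 → (11, 'bbbbcccbcaabbabcc')
  13 → (12, 'bbbcccbcaabbabcc')
  14 → (13, 'bbcccbcaabbabcc')
  15 → (18, 'bcaabbabcc')
  16 → (25, 'bcc')
  17 → (3, 'bccababbbbbbcccbcaabbabcc')
  18 → (14, 'bcccbcaabbabcc')
  19 → (27, 'c')
  20 → (19, 'caabbabcc')
  21 → (0, 'caabccababbbbbbcccbcaabbabcc')
  22 → (5, 'cababbbbbbcccbcaabbabcc')
  23 → (17, 'cbcaabbabcc')
  24 → (26, 'cc')
  25 → (4, 'ccababbbbbbcccbcaabbabcc')
  26 → (16, 'ccbcaabbabcc')
  27 → (15, 'cccbcaabbabcc')

SA = [20, 1, 6, 21, 8, 24, 2, 7, 23, 22, 9, 10, 11, 12, 13, 18, 25, 3, 14, 27, 19, 0, 5, 17, 26, 4, 16, 15]
i: (SA[i-1],SA[i]) lcp shared
  1: (20,1) 3 'aab'
  2: (1,6) 1 'a'
  3: (6,21) 2 'ab'
  4: (21,8) 3 'abb'
  5: (8,24) 2 'ab'
  6: (24,2) 4 'abcc'
  7: (2,7) 0 ''
  8: (7,23) 3 'bab'
  9: (23,22) 1 'b'
  10: (22,9) 2 'bb'
  11: (9,10) 5 'bbbbb'
  12: (10,11) 4 'bbbb'
  13: (11,12) 3 'bbb'
  14: (12,13) 2 'bb'
  15: (13,18) 1 'b'
  16: (18,25) 2 'bc'
  17: (25,3) 3 'bcc'
  18: (3,14) 3 'bcc'
  19: (14,27) 0 ''
  20: (27,19) 1 'c'
  21: (19,0) 4 'caab'
  22: (0,5) 2 'ca'
  23: (5,17) 1 'c'
  24: (17,26) 1 'c'
  25: (26,4) 2 'cc'
  26: (4,16) 2 'cc'
  27: (16,15) 2 'cc'

n(n+1)/2 = 28·29/2 = 406
Σ LCP = 0 + 3 + 1 + 2 + 3 + 2 + 4 + 0 + 3 + 1 + 2 + 5 + 4 + 3 + 2 + 1 + 2 + 3 + 3 + 0 + 1 + 4 + 2 + 1 + 1 + 2 + 2 + 2 = 59
distinct = 406 − 59 = 347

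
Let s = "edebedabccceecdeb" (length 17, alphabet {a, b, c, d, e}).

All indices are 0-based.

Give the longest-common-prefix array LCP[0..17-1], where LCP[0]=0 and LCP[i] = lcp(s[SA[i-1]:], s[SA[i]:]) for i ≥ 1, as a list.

sorted suffixes:
  #0 SA[0]=6  'abccceecdeb'
  #1 SA[1]=16  'b'
  #2 SA[2]=7  'bccceecdeb'
  #3 SA[3]=3  'bedabccceecdeb'
  #4 SA[4]=8  'ccceecdeb'
  #5 SA[5]=9  'cceecdeb'
  #6 SA[6]=13  'cdeb'
  #7 SA[7]=10  'ceecdeb'
  #8 SA[8]=5  'dabccceecdeb'
  #9 SA[9]=14  'deb'
  #10 SA[10]=1  'debedabccceecdeb'
  #11 SA[11]=15  'eb'
  #12 SA[12]=2  'ebedabccceecdeb'
  #13 SA[13]=12  'ecdeb'
  #14 SA[14]=4  'edabccceecdeb'
  #15 SA[15]=0  'edebedabccceecdeb'
  #16 SA[16]=11  'eecdeb'

SA = [6, 16, 7, 3, 8, 9, 13, 10, 5, 14, 1, 15, 2, 12, 4, 0, 11]
i: (SA[i-1],SA[i]) lcp shared
  1: (6,16) 0 ''
  2: (16,7) 1 'b'
  3: (7,3) 1 'b'
  4: (3,8) 0 ''
  5: (8,9) 2 'cc'
  6: (9,13) 1 'c'
  7: (13,10) 1 'c'
  8: (10,5) 0 ''
  9: (5,14) 1 'd'
  10: (14,1) 3 'deb'
  11: (1,15) 0 ''
  12: (15,2) 2 'eb'
  13: (2,12) 1 'e'
  14: (12,4) 1 'e'
  15: (4,0) 2 'ed'
  16: (0,11) 1 'e'

[0, 0, 1, 1, 0, 2, 1, 1, 0, 1, 3, 0, 2, 1, 1, 2, 1]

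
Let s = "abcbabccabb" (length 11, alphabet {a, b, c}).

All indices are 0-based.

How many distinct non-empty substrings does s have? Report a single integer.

sorted suffixes:
  #0 SA[0]=8  'abb'
  #1 SA[1]=0  'abcbabccabb'
  #2 SA[2]=4  'abccabb'
  #3 SA[3]=10  'b'
  #4 SA[4]=3  'babccabb'
  #5 SA[5]=9  'bb'
  #6 SA[6]=1  'bcbabccabb'
  #7 SA[7]=5  'bccabb'
  #8 SA[8]=7  'cabb'
  #9 SA[9]=2  'cbabccabb'
  #10 SA[10]=6  'ccabb'

SA = [8, 0, 4, 10, 3, 9, 1, 5, 7, 2, 6]
[i] adj suffixes → lcp
  [1] 8/0 → 2 ('ab')
  [2] 0/4 → 3 ('abc')
  [3] 4/10 → 0 ('')
  [4] 10/3 → 1 ('b')
  [5] 3/9 → 1 ('b')
  [6] 9/1 → 1 ('b')
  [7] 1/5 → 2 ('bc')
  [8] 5/7 → 0 ('')
  [9] 7/2 → 1 ('c')
  [10] 2/6 → 1 ('c')

n(n+1)/2 = 11·12/2 = 66
Σ LCP = 0 + 2 + 3 + 0 + 1 + 1 + 1 + 2 + 0 + 1 + 1 = 12
distinct = 66 − 12 = 54

54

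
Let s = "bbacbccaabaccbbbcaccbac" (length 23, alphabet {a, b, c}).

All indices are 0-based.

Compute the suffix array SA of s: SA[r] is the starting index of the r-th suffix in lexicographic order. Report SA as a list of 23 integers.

[7, 8, 21, 2, 17, 10, 20, 1, 9, 0, 13, 14, 15, 4, 22, 6, 16, 19, 12, 3, 5, 18, 11]

rank→(start, suffix):
  0 → (7, 'aabaccbbbcaccbac')
  1 → (8, 'abaccbbbcaccbac')
  2 → (21, 'ac')
  3 → (2, 'acbccaabaccbbbcaccbac')
  4 → (17, 'accbac')
  5 → (10, 'accbbbcaccbac')
  6 → (20, 'bac')
  7 → (1, 'bacbccaabaccbbbcaccbac')
  8 → (9, 'baccbbbcaccbac')
  9 → (0, 'bbacbccaabaccbbbcaccbac')
  10 → (13, 'bbbcaccbac')
  11 → (14, 'bbcaccbac')
  12 → (15, 'bcaccbac')
  13 → (4, 'bccaabaccbbbcaccbac')
  14 → (22, 'c')
  15 → (6, 'caabaccbbbcaccbac')
  16 → (16, 'caccbac')
  17 → (19, 'cbac')
  18 → (12, 'cbbbcaccbac')
  19 → (3, 'cbccaabaccbbbcaccbac')
  20 → (5, 'ccaabaccbbbcaccbac')
  21 → (18, 'ccbac')
  22 → (11, 'ccbbbcaccbac')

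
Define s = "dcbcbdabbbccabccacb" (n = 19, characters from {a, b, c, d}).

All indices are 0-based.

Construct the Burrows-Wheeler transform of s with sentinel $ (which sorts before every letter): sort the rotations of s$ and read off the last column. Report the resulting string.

bdcccabcbacccadbbbb$

rank  rotation              last
    0  $dcbcbdabbbccabccacb  b
    1  abbbccabccacb$dcbcbd  d
    2  abccacb$dcbcbdabbbcc  c
    3  acb$dcbcbdabbbccabcc  c
    4  b$dcbcbdabbbccabccac  c
    5  bbbccabccacb$dcbcbda  a
    6  bbccabccacb$dcbcbdab  b
    7  bcbdabbbccabccacb$dc  c
    8  bccabccacb$dcbcbdabb  b
    9  bccacb$dcbcbdabbbcca  a
   10  bdabbbccabccacb$dcbc  c
   11  cabccacb$dcbcbdabbbc  c
   12  cacb$dcbcbdabbbccabc  c
   13  cb$dcbcbdabbbccabcca  a
   14  cbcbdabbbccabccacb$d  d
   15  cbdabbbccabccacb$dcb  b
   16  ccabccacb$dcbcbdabbb  b
   17  ccacb$dcbcbdabbbccab  b
   18  dabbbccabccacb$dcbcb  b
   19  dcbcbdabbbccabccacb$  $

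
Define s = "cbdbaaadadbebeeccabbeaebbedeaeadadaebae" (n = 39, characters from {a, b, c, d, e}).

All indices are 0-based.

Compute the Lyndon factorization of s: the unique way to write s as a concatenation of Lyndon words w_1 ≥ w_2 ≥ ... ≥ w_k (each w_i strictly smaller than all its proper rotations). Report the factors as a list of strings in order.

["c", "bd", "b", "aaadadbebeeccabbeaebbedeaeadadaebae"]

emit factor 1: 'c' (i=0, period=1)
emit factor 2: 'bd' (i=1, period=2)
emit factor 3: 'b' (i=3, period=1)
emit factor 4: 'aaadadbebeeccabbeaebbedeaeadadaebae' (i=4, period=35)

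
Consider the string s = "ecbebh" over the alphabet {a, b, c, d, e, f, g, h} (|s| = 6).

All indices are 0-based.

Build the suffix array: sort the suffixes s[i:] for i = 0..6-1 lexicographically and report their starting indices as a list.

rank→(start, suffix):
  0 → (2, 'bebh')
  1 → (4, 'bh')
  2 → (1, 'cbebh')
  3 → (3, 'ebh')
  4 → (0, 'ecbebh')
  5 → (5, 'h')

[2, 4, 1, 3, 0, 5]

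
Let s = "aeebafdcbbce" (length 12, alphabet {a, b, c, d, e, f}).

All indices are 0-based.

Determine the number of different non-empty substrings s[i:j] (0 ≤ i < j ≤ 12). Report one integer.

rank | idx | suffix
   0 |   0 | aeebafdcbbce
   1 |   4 | afdcbbce
   2 |   3 | bafdcbbce
   3 |   8 | bbce
   4 |   9 | bce
   5 |   7 | cbbce
   6 |  10 | ce
   7 |   6 | dcbbce
   8 |  11 | e
   9 |   2 | ebafdcbbce
  10 |   1 | eebafdcbbce
  11 |   5 | fdcbbce

SA = [0, 4, 3, 8, 9, 7, 10, 6, 11, 2, 1, 5]
i: (SA[i-1],SA[i]) lcp shared
  1: (0,4) 1 'a'
  2: (4,3) 0 ''
  3: (3,8) 1 'b'
  4: (8,9) 1 'b'
  5: (9,7) 0 ''
  6: (7,10) 1 'c'
  7: (10,6) 0 ''
  8: (6,11) 0 ''
  9: (11,2) 1 'e'
  10: (2,1) 1 'e'
  11: (1,5) 0 ''

n(n+1)/2 = 12·13/2 = 78
Σ LCP = 0 + 1 + 0 + 1 + 1 + 0 + 1 + 0 + 0 + 1 + 1 + 0 = 6
distinct = 78 − 6 = 72

72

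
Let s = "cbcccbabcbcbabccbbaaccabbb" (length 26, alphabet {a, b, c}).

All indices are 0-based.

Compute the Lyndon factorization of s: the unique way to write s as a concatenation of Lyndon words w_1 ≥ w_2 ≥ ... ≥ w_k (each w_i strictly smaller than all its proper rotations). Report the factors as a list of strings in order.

["c", "bccc", "b", "abcbcbabccbb", "aaccabbb"]

emit factor 1: 'c' (i=0, period=1)
emit factor 2: 'bccc' (i=1, period=4)
emit factor 3: 'b' (i=5, period=1)
emit factor 4: 'abcbcbabccbb' (i=6, period=12)
emit factor 5: 'aaccabbb' (i=18, period=8)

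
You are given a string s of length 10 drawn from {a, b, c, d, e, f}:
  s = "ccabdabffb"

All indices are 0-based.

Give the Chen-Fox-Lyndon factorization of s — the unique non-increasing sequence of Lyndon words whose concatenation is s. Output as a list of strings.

["c", "c", "abdabffb"]

emit factor 1: 'c' (i=0, period=1)
emit factor 2: 'c' (i=1, period=1)
emit factor 3: 'abdabffb' (i=2, period=8)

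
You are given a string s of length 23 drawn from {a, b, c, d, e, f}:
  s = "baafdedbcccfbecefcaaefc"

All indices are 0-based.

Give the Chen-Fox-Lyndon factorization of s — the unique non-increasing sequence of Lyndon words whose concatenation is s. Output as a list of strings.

["b", "aafdedbcccfbecefc", "aaefc"]

emit factor 1: 'b' (i=0, period=1)
emit factor 2: 'aafdedbcccfbecefc' (i=1, period=17)
emit factor 3: 'aaefc' (i=18, period=5)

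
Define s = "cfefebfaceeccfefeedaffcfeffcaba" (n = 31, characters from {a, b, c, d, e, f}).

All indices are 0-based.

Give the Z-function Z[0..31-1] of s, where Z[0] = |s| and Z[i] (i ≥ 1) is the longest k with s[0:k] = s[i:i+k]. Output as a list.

Z[0]=31
i=1: outside box; Z[1]=0
i=2: outside box; Z[2]=0
i=3: outside box; Z[3]=0
i=4: outside box; Z[4]=0
i=5: outside box; Z[5]=0
i=6: outside box; Z[6]=0
i=7: outside box; Z[7]=0
i=8: outside box; Z[8]=1 scan→box=[8,9)
i=9: outside box; Z[9]=0
i=10: outside box; Z[10]=0
i=11: outside box; Z[11]=1 scan→box=[11,12)
i=12: outside box; Z[12]=5 scan→box=[12,17)
i=13: min(r-i=4, Z[1]=0)=0; Z[13]=0
i=14: min(r-i=3, Z[2]=0)=0; Z[14]=0
i=15: min(r-i=2, Z[3]=0)=0; Z[15]=0
i=16: min(r-i=1, Z[4]=0)=0; Z[16]=0
i=17: outside box; Z[17]=0
i=18: outside box; Z[18]=0
i=19: outside box; Z[19]=0
i=20: outside box; Z[20]=0
i=21: outside box; Z[21]=0
i=22: outside box; Z[22]=4 scan→box=[22,26)
i=23: min(r-i=3, Z[1]=0)=0; Z[23]=0
i=24: min(r-i=2, Z[2]=0)=0; Z[24]=0
i=25: min(r-i=1, Z[3]=0)=0; Z[25]=0
i=26: outside box; Z[26]=0
i=27: outside box; Z[27]=1 scan→box=[27,28)
i=28: outside box; Z[28]=0
i=29: outside box; Z[29]=0
i=30: outside box; Z[30]=0

[31, 0, 0, 0, 0, 0, 0, 0, 1, 0, 0, 1, 5, 0, 0, 0, 0, 0, 0, 0, 0, 0, 4, 0, 0, 0, 0, 1, 0, 0, 0]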